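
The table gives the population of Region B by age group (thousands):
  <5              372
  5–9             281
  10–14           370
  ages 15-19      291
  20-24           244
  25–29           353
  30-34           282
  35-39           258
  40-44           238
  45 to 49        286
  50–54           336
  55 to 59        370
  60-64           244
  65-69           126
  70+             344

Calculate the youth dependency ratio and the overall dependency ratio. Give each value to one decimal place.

0–14: 372 + 281 + 370 = 1,023
15–64: 291 + 244 + 353 + 282 + 258 + 238 + 286 + 336 + 370 + 244 = 2,902
65+: 126 + 344 = 470
Youth dependency ratio = 1,023 / 2,902 × 100 = 35.3
Total dependency ratio = (1,023 + 470) / 2,902 × 100 = 1,493 / 2,902 × 100 = 51.4

Youth dependency ratio: 35.3
Total dependency ratio: 51.4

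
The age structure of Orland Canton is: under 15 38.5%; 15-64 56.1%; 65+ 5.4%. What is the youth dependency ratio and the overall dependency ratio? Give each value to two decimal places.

Youth dependency ratio: 68.63
Total dependency ratio: 78.25

Youth dependency ratio = 38.5 / 56.1 × 100 = 68.63
Total dependency ratio = (38.5 + 5.4) / 56.1 × 100 = 43.9 / 56.1 × 100 = 78.25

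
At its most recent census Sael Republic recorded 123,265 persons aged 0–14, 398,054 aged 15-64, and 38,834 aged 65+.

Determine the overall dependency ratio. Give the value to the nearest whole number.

Total dependency ratio = (123,265 + 38,834) / 398,054 × 100 = 162,099 / 398,054 × 100 = 41

Total dependency ratio: 41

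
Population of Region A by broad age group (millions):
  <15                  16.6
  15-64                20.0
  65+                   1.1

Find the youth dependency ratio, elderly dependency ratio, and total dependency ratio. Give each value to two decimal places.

Youth dependency ratio: 83.00
Old-age dependency ratio: 5.50
Total dependency ratio: 88.50

Youth dependency ratio = 16.6 / 20.0 × 100 = 83.00
Old-age dependency ratio = 1.1 / 20.0 × 100 = 5.50
Total dependency ratio = (16.6 + 1.1) / 20.0 × 100 = 17.7 / 20.0 × 100 = 88.50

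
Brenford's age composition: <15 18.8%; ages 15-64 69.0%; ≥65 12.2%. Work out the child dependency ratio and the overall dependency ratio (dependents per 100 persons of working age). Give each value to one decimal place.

Youth dependency ratio: 27.2
Total dependency ratio: 44.9

Youth dependency ratio = 18.8 / 69.0 × 100 = 27.2
Total dependency ratio = (18.8 + 12.2) / 69.0 × 100 = 31.0 / 69.0 × 100 = 44.9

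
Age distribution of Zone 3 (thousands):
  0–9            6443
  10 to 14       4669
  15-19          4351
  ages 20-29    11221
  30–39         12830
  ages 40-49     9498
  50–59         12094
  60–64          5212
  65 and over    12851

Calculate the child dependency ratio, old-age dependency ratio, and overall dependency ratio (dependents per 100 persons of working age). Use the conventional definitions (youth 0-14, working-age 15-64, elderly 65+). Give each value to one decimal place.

Youth dependency ratio: 20.1
Old-age dependency ratio: 23.3
Total dependency ratio: 43.4

0–14: 6443 + 4669 = 11112
15–64: 4351 + 11221 + 12830 + 9498 + 12094 + 5212 = 55206
65+: 12851
Youth dependency ratio = 11112 / 55206 × 100 = 20.1
Old-age dependency ratio = 12851 / 55206 × 100 = 23.3
Total dependency ratio = (11112 + 12851) / 55206 × 100 = 23963 / 55206 × 100 = 43.4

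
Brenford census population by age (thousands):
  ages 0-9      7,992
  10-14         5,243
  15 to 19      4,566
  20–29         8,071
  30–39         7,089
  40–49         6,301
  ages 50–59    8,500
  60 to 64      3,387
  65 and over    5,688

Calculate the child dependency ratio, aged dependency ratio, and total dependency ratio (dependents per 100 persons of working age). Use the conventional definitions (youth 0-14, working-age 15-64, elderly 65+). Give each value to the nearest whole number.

0–14: 7,992 + 5,243 = 13,235
15–64: 4,566 + 8,071 + 7,089 + 6,301 + 8,500 + 3,387 = 37,914
65+: 5,688
Youth dependency ratio = 13,235 / 37,914 × 100 = 35
Old-age dependency ratio = 5,688 / 37,914 × 100 = 15
Total dependency ratio = (13,235 + 5,688) / 37,914 × 100 = 18,923 / 37,914 × 100 = 50

Youth dependency ratio: 35
Old-age dependency ratio: 15
Total dependency ratio: 50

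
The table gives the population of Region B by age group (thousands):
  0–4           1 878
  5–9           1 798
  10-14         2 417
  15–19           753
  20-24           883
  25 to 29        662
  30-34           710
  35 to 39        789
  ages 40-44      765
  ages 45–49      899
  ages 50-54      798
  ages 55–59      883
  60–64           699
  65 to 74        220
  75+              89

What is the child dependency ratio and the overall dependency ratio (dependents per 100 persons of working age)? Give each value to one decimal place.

Youth dependency ratio: 77.7
Total dependency ratio: 81.6

0–14: 1 878 + 1 798 + 2 417 = 6 093
15–64: 753 + 883 + 662 + 710 + 789 + 765 + 899 + 798 + 883 + 699 = 7 841
65+: 220 + 89 = 309
Youth dependency ratio = 6 093 / 7 841 × 100 = 77.7
Total dependency ratio = (6 093 + 309) / 7 841 × 100 = 6 402 / 7 841 × 100 = 81.6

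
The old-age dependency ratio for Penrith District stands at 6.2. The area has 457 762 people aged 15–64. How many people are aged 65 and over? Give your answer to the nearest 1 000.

Old-age dependency ratio = elderly / working-age × 100
6.2 = E / 457 762 × 100
⇒ 28 000

Aged 65 and over: 28 000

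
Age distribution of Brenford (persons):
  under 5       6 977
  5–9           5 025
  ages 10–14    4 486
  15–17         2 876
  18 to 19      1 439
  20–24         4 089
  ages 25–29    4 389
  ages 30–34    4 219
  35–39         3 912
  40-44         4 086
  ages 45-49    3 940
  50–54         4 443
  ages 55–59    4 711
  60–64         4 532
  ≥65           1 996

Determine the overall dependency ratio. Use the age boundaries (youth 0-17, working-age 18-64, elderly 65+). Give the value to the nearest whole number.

0–17: 6 977 + 5 025 + 4 486 + 2 876 = 19 364
18–64: 1 439 + 4 089 + 4 389 + 4 219 + 3 912 + 4 086 + 3 940 + 4 443 + 4 711 + 4 532 = 39 760
65+: 1 996
Total dependency ratio = (19 364 + 1 996) / 39 760 × 100 = 21 360 / 39 760 × 100 = 54

Total dependency ratio: 54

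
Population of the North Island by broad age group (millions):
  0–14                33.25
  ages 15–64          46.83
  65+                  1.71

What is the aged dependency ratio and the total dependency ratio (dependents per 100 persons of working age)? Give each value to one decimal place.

Old-age dependency ratio = 1.71 / 46.83 × 100 = 3.7
Total dependency ratio = (33.25 + 1.71) / 46.83 × 100 = 34.96 / 46.83 × 100 = 74.7

Old-age dependency ratio: 3.7
Total dependency ratio: 74.7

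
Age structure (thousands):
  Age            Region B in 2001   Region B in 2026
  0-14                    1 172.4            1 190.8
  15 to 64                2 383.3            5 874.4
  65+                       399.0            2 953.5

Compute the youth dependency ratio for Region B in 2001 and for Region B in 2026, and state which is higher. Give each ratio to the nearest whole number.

Region B in 2001: 49
Region B in 2026: 20
Higher: Region B in 2001

Region B in 2001: 1 172.4 / 2 383.3 × 100 = 49
Region B in 2026: 1 190.8 / 5 874.4 × 100 = 20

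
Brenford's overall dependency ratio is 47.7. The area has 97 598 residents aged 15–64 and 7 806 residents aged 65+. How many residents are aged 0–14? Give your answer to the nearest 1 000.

Total dependency ratio = (youth + elderly) / working-age × 100
47.7 = (Y + 7 806) / 97 598 × 100
⇒ 39 000

Aged 0–14: 39 000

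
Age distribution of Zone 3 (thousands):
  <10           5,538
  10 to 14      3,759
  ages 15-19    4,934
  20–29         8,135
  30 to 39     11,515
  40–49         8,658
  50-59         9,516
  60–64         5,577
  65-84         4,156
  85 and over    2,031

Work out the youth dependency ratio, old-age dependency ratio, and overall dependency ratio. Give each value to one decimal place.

0–14: 5,538 + 3,759 = 9,297
15–64: 4,934 + 8,135 + 11,515 + 8,658 + 9,516 + 5,577 = 48,335
65+: 4,156 + 2,031 = 6,187
Youth dependency ratio = 9,297 / 48,335 × 100 = 19.2
Old-age dependency ratio = 6,187 / 48,335 × 100 = 12.8
Total dependency ratio = (9,297 + 6,187) / 48,335 × 100 = 15,484 / 48,335 × 100 = 32.0

Youth dependency ratio: 19.2
Old-age dependency ratio: 12.8
Total dependency ratio: 32.0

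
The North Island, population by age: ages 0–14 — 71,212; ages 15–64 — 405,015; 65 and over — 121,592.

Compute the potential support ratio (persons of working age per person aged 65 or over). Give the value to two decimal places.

Potential support ratio: 3.33

Potential support ratio = 405,015 / 121,592 = 3.33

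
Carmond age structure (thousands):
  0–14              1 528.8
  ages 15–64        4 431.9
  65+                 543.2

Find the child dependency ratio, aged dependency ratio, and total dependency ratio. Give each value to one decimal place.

Youth dependency ratio = 1 528.8 / 4 431.9 × 100 = 34.5
Old-age dependency ratio = 543.2 / 4 431.9 × 100 = 12.3
Total dependency ratio = (1 528.8 + 543.2) / 4 431.9 × 100 = 2 072.0 / 4 431.9 × 100 = 46.8

Youth dependency ratio: 34.5
Old-age dependency ratio: 12.3
Total dependency ratio: 46.8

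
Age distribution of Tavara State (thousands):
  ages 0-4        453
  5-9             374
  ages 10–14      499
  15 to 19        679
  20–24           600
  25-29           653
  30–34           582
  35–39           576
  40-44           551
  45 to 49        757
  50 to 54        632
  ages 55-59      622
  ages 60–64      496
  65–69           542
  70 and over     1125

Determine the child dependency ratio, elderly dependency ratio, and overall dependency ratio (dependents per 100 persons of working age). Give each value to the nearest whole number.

0–14: 453 + 374 + 499 = 1326
15–64: 679 + 600 + 653 + 582 + 576 + 551 + 757 + 632 + 622 + 496 = 6148
65+: 542 + 1125 = 1667
Youth dependency ratio = 1326 / 6148 × 100 = 22
Old-age dependency ratio = 1667 / 6148 × 100 = 27
Total dependency ratio = (1326 + 1667) / 6148 × 100 = 2993 / 6148 × 100 = 49

Youth dependency ratio: 22
Old-age dependency ratio: 27
Total dependency ratio: 49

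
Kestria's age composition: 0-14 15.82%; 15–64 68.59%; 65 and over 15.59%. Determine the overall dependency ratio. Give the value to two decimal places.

Total dependency ratio = (15.82 + 15.59) / 68.59 × 100 = 31.41 / 68.59 × 100 = 45.79

Total dependency ratio: 45.79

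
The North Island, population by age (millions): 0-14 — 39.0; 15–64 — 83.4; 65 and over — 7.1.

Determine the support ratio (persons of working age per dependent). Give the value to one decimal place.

Support ratio = 83.4 / (39.0 + 7.1) = 83.4 / 46.1 = 1.8

Support ratio: 1.8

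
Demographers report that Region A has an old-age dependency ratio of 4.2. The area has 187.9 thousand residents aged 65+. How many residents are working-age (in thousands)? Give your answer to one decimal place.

Working-age: 4 473.8

Old-age dependency ratio = elderly / working-age × 100
4.2 = 187.9 / W × 100
⇒ 4 473.8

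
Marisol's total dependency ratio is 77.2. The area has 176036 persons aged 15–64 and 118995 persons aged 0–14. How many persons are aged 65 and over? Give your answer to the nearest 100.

Aged 65 and over: 16900

Total dependency ratio = (youth + elderly) / working-age × 100
77.2 = (118995 + E) / 176036 × 100
⇒ 16900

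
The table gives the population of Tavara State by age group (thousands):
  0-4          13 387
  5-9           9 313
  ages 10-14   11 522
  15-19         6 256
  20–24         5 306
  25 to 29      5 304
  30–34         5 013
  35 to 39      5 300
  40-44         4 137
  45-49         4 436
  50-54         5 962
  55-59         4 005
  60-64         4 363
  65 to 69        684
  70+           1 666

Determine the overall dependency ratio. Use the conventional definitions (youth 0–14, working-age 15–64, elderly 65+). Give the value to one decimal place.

0–14: 13 387 + 9 313 + 11 522 = 34 222
15–64: 6 256 + 5 306 + 5 304 + 5 013 + 5 300 + 4 137 + 4 436 + 5 962 + 4 005 + 4 363 = 50 082
65+: 684 + 1 666 = 2 350
Total dependency ratio = (34 222 + 2 350) / 50 082 × 100 = 36 572 / 50 082 × 100 = 73.0

Total dependency ratio: 73.0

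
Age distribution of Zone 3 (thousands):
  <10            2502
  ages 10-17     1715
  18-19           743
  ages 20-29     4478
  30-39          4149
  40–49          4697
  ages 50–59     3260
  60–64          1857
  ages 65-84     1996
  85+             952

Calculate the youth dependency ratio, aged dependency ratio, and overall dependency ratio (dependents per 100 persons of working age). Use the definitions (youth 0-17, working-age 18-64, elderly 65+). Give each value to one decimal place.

Youth dependency ratio: 22.0
Old-age dependency ratio: 15.4
Total dependency ratio: 37.3

0–17: 2502 + 1715 = 4217
18–64: 743 + 4478 + 4149 + 4697 + 3260 + 1857 = 19184
65+: 1996 + 952 = 2948
Youth dependency ratio = 4217 / 19184 × 100 = 22.0
Old-age dependency ratio = 2948 / 19184 × 100 = 15.4
Total dependency ratio = (4217 + 2948) / 19184 × 100 = 7165 / 19184 × 100 = 37.3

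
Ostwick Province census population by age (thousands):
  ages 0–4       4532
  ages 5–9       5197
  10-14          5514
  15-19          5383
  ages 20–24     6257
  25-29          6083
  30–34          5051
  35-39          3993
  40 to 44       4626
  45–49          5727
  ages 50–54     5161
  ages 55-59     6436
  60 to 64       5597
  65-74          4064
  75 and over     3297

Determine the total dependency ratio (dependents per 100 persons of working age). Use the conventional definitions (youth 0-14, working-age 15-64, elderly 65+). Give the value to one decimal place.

Total dependency ratio: 41.6

0–14: 4532 + 5197 + 5514 = 15243
15–64: 5383 + 6257 + 6083 + 5051 + 3993 + 4626 + 5727 + 5161 + 6436 + 5597 = 54314
65+: 4064 + 3297 = 7361
Total dependency ratio = (15243 + 7361) / 54314 × 100 = 22604 / 54314 × 100 = 41.6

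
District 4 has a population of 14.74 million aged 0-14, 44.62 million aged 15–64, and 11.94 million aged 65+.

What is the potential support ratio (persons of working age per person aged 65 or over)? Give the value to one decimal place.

Potential support ratio: 3.7

Potential support ratio = 44.62 / 11.94 = 3.7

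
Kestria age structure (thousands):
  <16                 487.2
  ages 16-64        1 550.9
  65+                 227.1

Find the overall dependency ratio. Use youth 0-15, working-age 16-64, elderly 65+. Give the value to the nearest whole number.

Total dependency ratio: 46

Total dependency ratio = (487.2 + 227.1) / 1 550.9 × 100 = 714.3 / 1 550.9 × 100 = 46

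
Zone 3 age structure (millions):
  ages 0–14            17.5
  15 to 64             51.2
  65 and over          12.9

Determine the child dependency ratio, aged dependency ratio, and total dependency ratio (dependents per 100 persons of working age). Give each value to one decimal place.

Youth dependency ratio: 34.2
Old-age dependency ratio: 25.2
Total dependency ratio: 59.4

Youth dependency ratio = 17.5 / 51.2 × 100 = 34.2
Old-age dependency ratio = 12.9 / 51.2 × 100 = 25.2
Total dependency ratio = (17.5 + 12.9) / 51.2 × 100 = 30.4 / 51.2 × 100 = 59.4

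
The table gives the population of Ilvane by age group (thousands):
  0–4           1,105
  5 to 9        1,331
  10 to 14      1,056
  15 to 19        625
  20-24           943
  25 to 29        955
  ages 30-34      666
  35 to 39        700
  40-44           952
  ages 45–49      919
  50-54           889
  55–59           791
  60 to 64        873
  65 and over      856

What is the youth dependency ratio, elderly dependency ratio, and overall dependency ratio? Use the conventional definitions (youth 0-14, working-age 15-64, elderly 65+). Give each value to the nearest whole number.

Youth dependency ratio: 42
Old-age dependency ratio: 10
Total dependency ratio: 52

0–14: 1,105 + 1,331 + 1,056 = 3,492
15–64: 625 + 943 + 955 + 666 + 700 + 952 + 919 + 889 + 791 + 873 = 8,313
65+: 856
Youth dependency ratio = 3,492 / 8,313 × 100 = 42
Old-age dependency ratio = 856 / 8,313 × 100 = 10
Total dependency ratio = (3,492 + 856) / 8,313 × 100 = 4,348 / 8,313 × 100 = 52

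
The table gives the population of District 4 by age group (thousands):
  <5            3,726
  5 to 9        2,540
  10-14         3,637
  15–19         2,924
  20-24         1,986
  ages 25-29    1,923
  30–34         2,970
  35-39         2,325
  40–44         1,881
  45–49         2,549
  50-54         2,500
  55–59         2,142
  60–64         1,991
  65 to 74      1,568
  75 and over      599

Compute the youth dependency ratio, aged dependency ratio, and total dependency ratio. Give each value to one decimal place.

Youth dependency ratio: 42.7
Old-age dependency ratio: 9.3
Total dependency ratio: 52.0

0–14: 3,726 + 2,540 + 3,637 = 9,903
15–64: 2,924 + 1,986 + 1,923 + 2,970 + 2,325 + 1,881 + 2,549 + 2,500 + 2,142 + 1,991 = 23,191
65+: 1,568 + 599 = 2,167
Youth dependency ratio = 9,903 / 23,191 × 100 = 42.7
Old-age dependency ratio = 2,167 / 23,191 × 100 = 9.3
Total dependency ratio = (9,903 + 2,167) / 23,191 × 100 = 12,070 / 23,191 × 100 = 52.0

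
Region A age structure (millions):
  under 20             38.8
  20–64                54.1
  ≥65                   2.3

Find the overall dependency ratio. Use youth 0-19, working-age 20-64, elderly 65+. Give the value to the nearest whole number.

Total dependency ratio = (38.8 + 2.3) / 54.1 × 100 = 41.1 / 54.1 × 100 = 76

Total dependency ratio: 76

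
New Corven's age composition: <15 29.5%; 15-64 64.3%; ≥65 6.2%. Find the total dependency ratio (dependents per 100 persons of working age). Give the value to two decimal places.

Total dependency ratio = (29.5 + 6.2) / 64.3 × 100 = 35.7 / 64.3 × 100 = 55.52

Total dependency ratio: 55.52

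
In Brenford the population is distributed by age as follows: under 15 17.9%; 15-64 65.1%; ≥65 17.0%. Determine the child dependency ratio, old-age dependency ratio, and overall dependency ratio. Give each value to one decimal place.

Youth dependency ratio = 17.9 / 65.1 × 100 = 27.5
Old-age dependency ratio = 17.0 / 65.1 × 100 = 26.1
Total dependency ratio = (17.9 + 17.0) / 65.1 × 100 = 34.9 / 65.1 × 100 = 53.6

Youth dependency ratio: 27.5
Old-age dependency ratio: 26.1
Total dependency ratio: 53.6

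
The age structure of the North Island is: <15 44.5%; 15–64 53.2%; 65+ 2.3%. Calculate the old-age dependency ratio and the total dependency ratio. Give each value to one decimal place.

Old-age dependency ratio = 2.3 / 53.2 × 100 = 4.3
Total dependency ratio = (44.5 + 2.3) / 53.2 × 100 = 46.8 / 53.2 × 100 = 88.0

Old-age dependency ratio: 4.3
Total dependency ratio: 88.0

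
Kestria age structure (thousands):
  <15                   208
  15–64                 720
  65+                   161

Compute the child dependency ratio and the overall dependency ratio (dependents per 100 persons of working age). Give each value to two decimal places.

Youth dependency ratio = 208 / 720 × 100 = 28.89
Total dependency ratio = (208 + 161) / 720 × 100 = 369 / 720 × 100 = 51.25

Youth dependency ratio: 28.89
Total dependency ratio: 51.25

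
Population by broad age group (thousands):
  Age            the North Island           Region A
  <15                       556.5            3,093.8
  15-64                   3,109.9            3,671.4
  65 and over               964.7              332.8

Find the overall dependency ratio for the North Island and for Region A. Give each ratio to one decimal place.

the North Island: (556.5 + 964.7) / 3,109.9 × 100 = 1,521.2 / 3,109.9 × 100 = 48.9
Region A: (3,093.8 + 332.8) / 3,671.4 × 100 = 3,426.6 / 3,671.4 × 100 = 93.3

the North Island: 48.9
Region A: 93.3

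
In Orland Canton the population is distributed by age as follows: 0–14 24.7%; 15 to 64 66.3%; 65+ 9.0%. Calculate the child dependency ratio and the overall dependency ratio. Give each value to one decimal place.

Youth dependency ratio = 24.7 / 66.3 × 100 = 37.3
Total dependency ratio = (24.7 + 9.0) / 66.3 × 100 = 33.7 / 66.3 × 100 = 50.8

Youth dependency ratio: 37.3
Total dependency ratio: 50.8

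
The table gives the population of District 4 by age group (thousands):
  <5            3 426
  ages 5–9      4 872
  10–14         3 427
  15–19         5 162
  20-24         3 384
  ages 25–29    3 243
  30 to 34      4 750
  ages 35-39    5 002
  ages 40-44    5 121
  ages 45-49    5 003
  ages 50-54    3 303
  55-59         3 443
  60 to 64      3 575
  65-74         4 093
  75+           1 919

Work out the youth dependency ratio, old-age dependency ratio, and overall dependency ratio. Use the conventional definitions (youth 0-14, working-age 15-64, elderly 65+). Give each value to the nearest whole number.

Youth dependency ratio: 28
Old-age dependency ratio: 14
Total dependency ratio: 42

0–14: 3 426 + 4 872 + 3 427 = 11 725
15–64: 5 162 + 3 384 + 3 243 + 4 750 + 5 002 + 5 121 + 5 003 + 3 303 + 3 443 + 3 575 = 41 986
65+: 4 093 + 1 919 = 6 012
Youth dependency ratio = 11 725 / 41 986 × 100 = 28
Old-age dependency ratio = 6 012 / 41 986 × 100 = 14
Total dependency ratio = (11 725 + 6 012) / 41 986 × 100 = 17 737 / 41 986 × 100 = 42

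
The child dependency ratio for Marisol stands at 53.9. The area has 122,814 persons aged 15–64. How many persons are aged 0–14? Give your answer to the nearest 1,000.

Youth dependency ratio = youth / working-age × 100
53.9 = Y / 122,814 × 100
⇒ 66,000

Aged 0–14: 66,000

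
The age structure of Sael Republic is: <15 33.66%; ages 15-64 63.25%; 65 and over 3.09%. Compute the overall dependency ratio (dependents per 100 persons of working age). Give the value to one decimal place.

Total dependency ratio: 58.1

Total dependency ratio = (33.66 + 3.09) / 63.25 × 100 = 36.75 / 63.25 × 100 = 58.1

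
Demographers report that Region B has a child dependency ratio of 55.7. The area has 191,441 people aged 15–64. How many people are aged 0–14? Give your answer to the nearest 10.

Aged 0–14: 106,630

Youth dependency ratio = youth / working-age × 100
55.7 = Y / 191,441 × 100
⇒ 106,630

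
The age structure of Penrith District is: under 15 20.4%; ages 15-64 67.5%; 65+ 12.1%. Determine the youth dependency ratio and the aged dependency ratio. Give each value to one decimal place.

Youth dependency ratio: 30.2
Old-age dependency ratio: 17.9

Youth dependency ratio = 20.4 / 67.5 × 100 = 30.2
Old-age dependency ratio = 12.1 / 67.5 × 100 = 17.9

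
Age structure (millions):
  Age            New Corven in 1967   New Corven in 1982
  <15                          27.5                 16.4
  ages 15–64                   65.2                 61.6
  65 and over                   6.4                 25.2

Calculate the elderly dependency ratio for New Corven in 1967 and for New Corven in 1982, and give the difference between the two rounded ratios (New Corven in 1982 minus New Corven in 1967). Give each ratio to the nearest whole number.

New Corven in 1967: 6.4 / 65.2 × 100 = 10
New Corven in 1982: 25.2 / 61.6 × 100 = 41

New Corven in 1967: 10
New Corven in 1982: 41
Difference: +31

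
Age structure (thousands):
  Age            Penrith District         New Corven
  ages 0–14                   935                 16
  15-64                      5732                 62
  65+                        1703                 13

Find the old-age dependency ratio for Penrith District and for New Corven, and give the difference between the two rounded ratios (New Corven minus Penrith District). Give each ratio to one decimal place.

Penrith District: 1703 / 5732 × 100 = 29.7
New Corven: 13 / 62 × 100 = 21.0

Penrith District: 29.7
New Corven: 21.0
Difference: -8.7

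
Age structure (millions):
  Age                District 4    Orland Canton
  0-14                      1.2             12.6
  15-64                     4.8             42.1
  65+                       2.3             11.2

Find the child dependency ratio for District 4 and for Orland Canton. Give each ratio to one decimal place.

District 4: 25.0
Orland Canton: 29.9

District 4: 1.2 / 4.8 × 100 = 25.0
Orland Canton: 12.6 / 42.1 × 100 = 29.9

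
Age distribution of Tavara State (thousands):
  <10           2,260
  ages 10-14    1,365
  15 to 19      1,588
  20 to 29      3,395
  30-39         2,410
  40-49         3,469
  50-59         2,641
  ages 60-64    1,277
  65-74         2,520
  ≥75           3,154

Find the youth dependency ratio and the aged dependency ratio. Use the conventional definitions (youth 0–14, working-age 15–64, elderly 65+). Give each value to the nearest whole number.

Youth dependency ratio: 25
Old-age dependency ratio: 38

0–14: 2,260 + 1,365 = 3,625
15–64: 1,588 + 3,395 + 2,410 + 3,469 + 2,641 + 1,277 = 14,780
65+: 2,520 + 3,154 = 5,674
Youth dependency ratio = 3,625 / 14,780 × 100 = 25
Old-age dependency ratio = 5,674 / 14,780 × 100 = 38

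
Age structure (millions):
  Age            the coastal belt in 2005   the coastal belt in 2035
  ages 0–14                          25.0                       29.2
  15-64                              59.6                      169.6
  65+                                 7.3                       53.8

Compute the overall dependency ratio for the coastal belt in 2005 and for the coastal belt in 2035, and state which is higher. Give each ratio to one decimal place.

the coastal belt in 2005: 54.2
the coastal belt in 2035: 48.9
Higher: the coastal belt in 2005

the coastal belt in 2005: (25.0 + 7.3) / 59.6 × 100 = 32.3 / 59.6 × 100 = 54.2
the coastal belt in 2035: (29.2 + 53.8) / 169.6 × 100 = 83.0 / 169.6 × 100 = 48.9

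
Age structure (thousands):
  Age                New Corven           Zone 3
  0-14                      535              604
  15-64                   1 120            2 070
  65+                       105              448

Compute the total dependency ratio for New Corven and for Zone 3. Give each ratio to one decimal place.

New Corven: 57.1
Zone 3: 50.8

New Corven: (535 + 105) / 1 120 × 100 = 640 / 1 120 × 100 = 57.1
Zone 3: (604 + 448) / 2 070 × 100 = 1 052 / 2 070 × 100 = 50.8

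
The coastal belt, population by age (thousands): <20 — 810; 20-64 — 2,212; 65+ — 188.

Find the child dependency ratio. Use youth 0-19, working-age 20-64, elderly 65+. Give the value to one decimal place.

Youth dependency ratio: 36.6

Youth dependency ratio = 810 / 2,212 × 100 = 36.6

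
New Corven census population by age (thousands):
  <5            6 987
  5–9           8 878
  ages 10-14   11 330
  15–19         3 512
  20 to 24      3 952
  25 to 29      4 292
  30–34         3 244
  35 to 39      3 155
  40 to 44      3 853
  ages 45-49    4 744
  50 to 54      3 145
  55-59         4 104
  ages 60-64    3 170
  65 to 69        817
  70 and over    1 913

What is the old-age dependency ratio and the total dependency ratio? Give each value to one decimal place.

Old-age dependency ratio: 7.3
Total dependency ratio: 80.5

0–14: 6 987 + 8 878 + 11 330 = 27 195
15–64: 3 512 + 3 952 + 4 292 + 3 244 + 3 155 + 3 853 + 4 744 + 3 145 + 4 104 + 3 170 = 37 171
65+: 817 + 1 913 = 2 730
Old-age dependency ratio = 2 730 / 37 171 × 100 = 7.3
Total dependency ratio = (27 195 + 2 730) / 37 171 × 100 = 29 925 / 37 171 × 100 = 80.5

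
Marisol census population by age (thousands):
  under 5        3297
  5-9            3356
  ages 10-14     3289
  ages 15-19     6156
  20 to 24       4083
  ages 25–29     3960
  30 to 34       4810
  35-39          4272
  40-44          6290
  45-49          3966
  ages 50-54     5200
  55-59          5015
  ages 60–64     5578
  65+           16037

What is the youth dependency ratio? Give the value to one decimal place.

0–14: 3297 + 3356 + 3289 = 9942
15–64: 6156 + 4083 + 3960 + 4810 + 4272 + 6290 + 3966 + 5200 + 5015 + 5578 = 49330
65+: 16037
Youth dependency ratio = 9942 / 49330 × 100 = 20.2

Youth dependency ratio: 20.2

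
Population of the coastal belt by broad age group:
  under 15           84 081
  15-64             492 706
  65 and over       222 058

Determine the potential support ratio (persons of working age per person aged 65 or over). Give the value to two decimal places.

Potential support ratio: 2.22

Potential support ratio = 492 706 / 222 058 = 2.22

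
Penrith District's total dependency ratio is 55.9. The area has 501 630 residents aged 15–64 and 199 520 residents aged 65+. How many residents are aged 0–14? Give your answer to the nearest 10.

Total dependency ratio = (youth + elderly) / working-age × 100
55.9 = (Y + 199 520) / 501 630 × 100
⇒ 80 890

Aged 0–14: 80 890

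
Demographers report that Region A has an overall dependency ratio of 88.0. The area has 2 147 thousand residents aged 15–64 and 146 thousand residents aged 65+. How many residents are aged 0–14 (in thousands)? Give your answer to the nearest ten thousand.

Aged 0–14: 1 740

Total dependency ratio = (youth + elderly) / working-age × 100
88.0 = (Y + 146) / 2 147 × 100
⇒ 1 740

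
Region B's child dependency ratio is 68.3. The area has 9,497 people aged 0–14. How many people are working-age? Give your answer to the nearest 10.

Youth dependency ratio = youth / working-age × 100
68.3 = 9,497 / W × 100
⇒ 13,900

Working-age: 13,900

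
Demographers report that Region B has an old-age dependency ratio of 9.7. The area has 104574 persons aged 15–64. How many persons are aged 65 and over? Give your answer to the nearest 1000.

Aged 65 and over: 10000

Old-age dependency ratio = elderly / working-age × 100
9.7 = E / 104574 × 100
⇒ 10000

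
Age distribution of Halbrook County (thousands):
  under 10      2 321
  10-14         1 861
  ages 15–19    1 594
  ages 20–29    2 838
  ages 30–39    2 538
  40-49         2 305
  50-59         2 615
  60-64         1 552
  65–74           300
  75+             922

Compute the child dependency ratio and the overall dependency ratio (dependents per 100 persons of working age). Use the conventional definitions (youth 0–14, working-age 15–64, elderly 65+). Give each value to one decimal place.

0–14: 2 321 + 1 861 = 4 182
15–64: 1 594 + 2 838 + 2 538 + 2 305 + 2 615 + 1 552 = 13 442
65+: 300 + 922 = 1 222
Youth dependency ratio = 4 182 / 13 442 × 100 = 31.1
Total dependency ratio = (4 182 + 1 222) / 13 442 × 100 = 5 404 / 13 442 × 100 = 40.2

Youth dependency ratio: 31.1
Total dependency ratio: 40.2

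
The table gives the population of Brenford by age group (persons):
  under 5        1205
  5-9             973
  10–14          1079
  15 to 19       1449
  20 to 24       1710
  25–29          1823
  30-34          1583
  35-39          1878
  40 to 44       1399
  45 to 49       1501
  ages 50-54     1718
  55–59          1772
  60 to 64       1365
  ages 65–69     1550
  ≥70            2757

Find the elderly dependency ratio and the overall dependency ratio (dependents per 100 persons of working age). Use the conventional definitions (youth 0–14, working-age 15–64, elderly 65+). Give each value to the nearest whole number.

0–14: 1205 + 973 + 1079 = 3257
15–64: 1449 + 1710 + 1823 + 1583 + 1878 + 1399 + 1501 + 1718 + 1772 + 1365 = 16198
65+: 1550 + 2757 = 4307
Old-age dependency ratio = 4307 / 16198 × 100 = 27
Total dependency ratio = (3257 + 4307) / 16198 × 100 = 7564 / 16198 × 100 = 47

Old-age dependency ratio: 27
Total dependency ratio: 47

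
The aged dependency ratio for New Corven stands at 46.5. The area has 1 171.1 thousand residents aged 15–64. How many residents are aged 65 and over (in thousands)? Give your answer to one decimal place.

Old-age dependency ratio = elderly / working-age × 100
46.5 = E / 1 171.1 × 100
⇒ 544.6

Aged 65 and over: 544.6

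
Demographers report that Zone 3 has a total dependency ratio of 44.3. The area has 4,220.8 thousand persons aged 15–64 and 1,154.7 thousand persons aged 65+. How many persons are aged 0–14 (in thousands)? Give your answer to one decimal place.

Total dependency ratio = (youth + elderly) / working-age × 100
44.3 = (Y + 1,154.7) / 4,220.8 × 100
⇒ 715.1

Aged 0–14: 715.1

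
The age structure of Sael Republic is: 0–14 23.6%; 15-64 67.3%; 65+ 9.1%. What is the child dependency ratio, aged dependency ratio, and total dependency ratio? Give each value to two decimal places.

Youth dependency ratio: 35.07
Old-age dependency ratio: 13.52
Total dependency ratio: 48.59

Youth dependency ratio = 23.6 / 67.3 × 100 = 35.07
Old-age dependency ratio = 9.1 / 67.3 × 100 = 13.52
Total dependency ratio = (23.6 + 9.1) / 67.3 × 100 = 32.7 / 67.3 × 100 = 48.59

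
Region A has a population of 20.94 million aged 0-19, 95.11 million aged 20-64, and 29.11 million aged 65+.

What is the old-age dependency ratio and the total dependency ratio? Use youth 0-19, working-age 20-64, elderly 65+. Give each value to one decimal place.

Old-age dependency ratio: 30.6
Total dependency ratio: 52.6

Old-age dependency ratio = 29.11 / 95.11 × 100 = 30.6
Total dependency ratio = (20.94 + 29.11) / 95.11 × 100 = 50.05 / 95.11 × 100 = 52.6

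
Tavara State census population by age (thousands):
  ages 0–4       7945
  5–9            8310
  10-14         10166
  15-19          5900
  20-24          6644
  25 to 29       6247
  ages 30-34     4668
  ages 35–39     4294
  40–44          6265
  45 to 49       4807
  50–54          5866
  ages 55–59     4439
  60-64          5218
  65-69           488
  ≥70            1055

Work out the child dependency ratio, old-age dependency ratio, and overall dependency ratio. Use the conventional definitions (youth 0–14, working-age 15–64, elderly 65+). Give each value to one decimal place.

0–14: 7945 + 8310 + 10166 = 26421
15–64: 5900 + 6644 + 6247 + 4668 + 4294 + 6265 + 4807 + 5866 + 4439 + 5218 = 54348
65+: 488 + 1055 = 1543
Youth dependency ratio = 26421 / 54348 × 100 = 48.6
Old-age dependency ratio = 1543 / 54348 × 100 = 2.8
Total dependency ratio = (26421 + 1543) / 54348 × 100 = 27964 / 54348 × 100 = 51.5

Youth dependency ratio: 48.6
Old-age dependency ratio: 2.8
Total dependency ratio: 51.5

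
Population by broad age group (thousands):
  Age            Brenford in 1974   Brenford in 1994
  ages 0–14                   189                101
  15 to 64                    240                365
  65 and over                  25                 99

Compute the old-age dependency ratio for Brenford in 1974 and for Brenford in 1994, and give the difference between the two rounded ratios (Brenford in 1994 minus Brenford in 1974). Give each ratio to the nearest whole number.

Brenford in 1974: 10
Brenford in 1994: 27
Difference: +17

Brenford in 1974: 25 / 240 × 100 = 10
Brenford in 1994: 99 / 365 × 100 = 27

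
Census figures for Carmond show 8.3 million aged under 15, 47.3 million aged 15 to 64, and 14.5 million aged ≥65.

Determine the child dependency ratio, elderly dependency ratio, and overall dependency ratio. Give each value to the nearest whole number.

Youth dependency ratio = 8.3 / 47.3 × 100 = 18
Old-age dependency ratio = 14.5 / 47.3 × 100 = 31
Total dependency ratio = (8.3 + 14.5) / 47.3 × 100 = 22.8 / 47.3 × 100 = 48

Youth dependency ratio: 18
Old-age dependency ratio: 31
Total dependency ratio: 48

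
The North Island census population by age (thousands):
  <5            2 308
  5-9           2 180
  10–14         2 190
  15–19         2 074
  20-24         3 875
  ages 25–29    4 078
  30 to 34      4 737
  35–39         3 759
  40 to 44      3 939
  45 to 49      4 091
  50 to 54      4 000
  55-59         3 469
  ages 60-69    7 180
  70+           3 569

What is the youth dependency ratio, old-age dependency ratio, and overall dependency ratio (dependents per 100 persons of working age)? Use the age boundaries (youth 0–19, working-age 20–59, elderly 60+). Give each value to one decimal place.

0–19: 2 308 + 2 180 + 2 190 + 2 074 = 8 752
20–59: 3 875 + 4 078 + 4 737 + 3 759 + 3 939 + 4 091 + 4 000 + 3 469 = 31 948
60+: 7 180 + 3 569 = 10 749
Youth dependency ratio = 8 752 / 31 948 × 100 = 27.4
Old-age dependency ratio = 10 749 / 31 948 × 100 = 33.6
Total dependency ratio = (8 752 + 10 749) / 31 948 × 100 = 19 501 / 31 948 × 100 = 61.0

Youth dependency ratio: 27.4
Old-age dependency ratio: 33.6
Total dependency ratio: 61.0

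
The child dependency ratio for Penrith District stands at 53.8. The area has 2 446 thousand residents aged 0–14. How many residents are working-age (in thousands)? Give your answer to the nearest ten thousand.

Youth dependency ratio = youth / working-age × 100
53.8 = 2 446 / W × 100
⇒ 4 550

Working-age: 4 550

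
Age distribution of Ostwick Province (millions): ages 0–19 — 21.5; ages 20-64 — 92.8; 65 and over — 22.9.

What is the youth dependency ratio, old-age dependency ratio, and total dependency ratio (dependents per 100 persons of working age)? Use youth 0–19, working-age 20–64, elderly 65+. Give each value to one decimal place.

Youth dependency ratio = 21.5 / 92.8 × 100 = 23.2
Old-age dependency ratio = 22.9 / 92.8 × 100 = 24.7
Total dependency ratio = (21.5 + 22.9) / 92.8 × 100 = 44.4 / 92.8 × 100 = 47.8

Youth dependency ratio: 23.2
Old-age dependency ratio: 24.7
Total dependency ratio: 47.8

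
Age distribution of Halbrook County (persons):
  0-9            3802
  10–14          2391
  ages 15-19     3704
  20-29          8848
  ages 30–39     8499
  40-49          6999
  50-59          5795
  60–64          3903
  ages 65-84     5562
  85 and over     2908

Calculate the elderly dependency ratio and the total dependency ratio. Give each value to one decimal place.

0–14: 3802 + 2391 = 6193
15–64: 3704 + 8848 + 8499 + 6999 + 5795 + 3903 = 37748
65+: 5562 + 2908 = 8470
Old-age dependency ratio = 8470 / 37748 × 100 = 22.4
Total dependency ratio = (6193 + 8470) / 37748 × 100 = 14663 / 37748 × 100 = 38.8

Old-age dependency ratio: 22.4
Total dependency ratio: 38.8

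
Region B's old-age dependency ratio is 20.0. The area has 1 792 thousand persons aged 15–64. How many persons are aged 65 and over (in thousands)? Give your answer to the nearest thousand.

Old-age dependency ratio = elderly / working-age × 100
20.0 = E / 1 792 × 100
⇒ 358

Aged 65 and over: 358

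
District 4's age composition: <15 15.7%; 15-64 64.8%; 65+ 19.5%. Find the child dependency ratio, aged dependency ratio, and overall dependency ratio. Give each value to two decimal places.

Youth dependency ratio = 15.7 / 64.8 × 100 = 24.23
Old-age dependency ratio = 19.5 / 64.8 × 100 = 30.09
Total dependency ratio = (15.7 + 19.5) / 64.8 × 100 = 35.2 / 64.8 × 100 = 54.32

Youth dependency ratio: 24.23
Old-age dependency ratio: 30.09
Total dependency ratio: 54.32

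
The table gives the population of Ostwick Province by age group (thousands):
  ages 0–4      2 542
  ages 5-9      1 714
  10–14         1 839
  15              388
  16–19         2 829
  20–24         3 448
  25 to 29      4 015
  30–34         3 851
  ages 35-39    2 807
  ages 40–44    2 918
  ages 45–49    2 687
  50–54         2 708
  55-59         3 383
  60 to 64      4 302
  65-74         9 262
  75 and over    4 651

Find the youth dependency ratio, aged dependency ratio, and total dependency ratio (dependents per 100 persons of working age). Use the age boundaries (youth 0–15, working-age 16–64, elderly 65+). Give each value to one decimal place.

Youth dependency ratio: 19.7
Old-age dependency ratio: 42.2
Total dependency ratio: 61.9

0–15: 2 542 + 1 714 + 1 839 + 388 = 6 483
16–64: 2 829 + 3 448 + 4 015 + 3 851 + 2 807 + 2 918 + 2 687 + 2 708 + 3 383 + 4 302 = 32 948
65+: 9 262 + 4 651 = 13 913
Youth dependency ratio = 6 483 / 32 948 × 100 = 19.7
Old-age dependency ratio = 13 913 / 32 948 × 100 = 42.2
Total dependency ratio = (6 483 + 13 913) / 32 948 × 100 = 20 396 / 32 948 × 100 = 61.9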